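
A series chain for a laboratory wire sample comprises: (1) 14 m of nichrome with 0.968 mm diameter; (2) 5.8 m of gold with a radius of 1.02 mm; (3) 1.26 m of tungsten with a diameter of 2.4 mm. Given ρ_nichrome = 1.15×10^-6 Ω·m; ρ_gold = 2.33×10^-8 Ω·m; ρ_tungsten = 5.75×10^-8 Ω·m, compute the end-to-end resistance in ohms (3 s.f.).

Seg 1: A = π(d/2)² = π(4.8400e-04 m)² = 7.359e-07 m²
R_1 = (1.15×10^-6)(14)/(7.359e-07) = 21.88 Ω
Seg 2: A = πr² = π(1.0200e-03 m)² = 3.269e-06 m²
R_2 = (2.33×10^-8)(5.8)/(3.269e-06) = 0.04135 Ω
Seg 3: A = π(d/2)² = π(1.2000e-03 m)² = 4.524e-06 m²
R_3 = (5.75×10^-8)(1.26)/(4.524e-06) = 0.01601 Ω
R_total = R_1 + R_2 + R_3 = 21.9 Ω

21.9 Ω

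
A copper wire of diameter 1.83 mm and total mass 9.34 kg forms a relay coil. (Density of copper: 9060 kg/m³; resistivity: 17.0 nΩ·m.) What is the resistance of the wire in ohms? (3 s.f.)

ρ = 17.0 nΩ·m = 1.70×10^-8 Ω·m
A = π(d/2)² = π(9.1500e-04 m)² = 2.6302e-06 m²
L = m/(density·A) = 9.34/(9060×2.6302e-06) = 391.9 m
R = ρL/A = (1.70×10^-8)(391.9)/(2.6302e-06) = 2.53 Ω

2.53 Ω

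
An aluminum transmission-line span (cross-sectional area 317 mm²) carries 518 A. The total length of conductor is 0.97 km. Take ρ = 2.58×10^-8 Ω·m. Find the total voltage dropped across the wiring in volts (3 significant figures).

A = 317 mm² = 3.170e-04 m²
R = ρL/A = (2.58×10^-8)(970)/(3.170e-04) = 0.07895 Ω
V = IR = 518 × 0.07895 = 40.9 V

40.9 V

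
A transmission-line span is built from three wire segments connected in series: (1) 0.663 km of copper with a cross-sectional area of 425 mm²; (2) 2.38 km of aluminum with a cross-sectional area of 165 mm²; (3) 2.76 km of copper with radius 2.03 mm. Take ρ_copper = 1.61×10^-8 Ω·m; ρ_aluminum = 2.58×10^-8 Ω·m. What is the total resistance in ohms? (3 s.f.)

3.83 Ω

Seg 1: A = 425 mm² = 4.250e-04 m²
R_1 = (1.61×10^-8)(663)/(4.250e-04) = 0.02512 Ω
Seg 2: A = 165 mm² = 1.650e-04 m²
R_2 = (2.58×10^-8)(2380)/(1.650e-04) = 0.3721 Ω
Seg 3: A = πr² = π(2.0300e-03 m)² = 1.295e-05 m²
R_3 = (1.61×10^-8)(2760)/(1.295e-05) = 3.432 Ω
R_total = R_1 + R_2 + R_3 = 3.83 Ω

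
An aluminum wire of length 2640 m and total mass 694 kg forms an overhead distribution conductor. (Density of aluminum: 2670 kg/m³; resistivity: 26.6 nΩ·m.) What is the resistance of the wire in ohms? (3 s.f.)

0.713 Ω

ρ = 26.6 nΩ·m = 2.66×10^-8 Ω·m
A = m/(density·L) = 694/(2670×2640) = 9.8456e-05 m²
R = ρL/A = (2.66×10^-8)(2640)/(9.8456e-05) = 0.713 Ω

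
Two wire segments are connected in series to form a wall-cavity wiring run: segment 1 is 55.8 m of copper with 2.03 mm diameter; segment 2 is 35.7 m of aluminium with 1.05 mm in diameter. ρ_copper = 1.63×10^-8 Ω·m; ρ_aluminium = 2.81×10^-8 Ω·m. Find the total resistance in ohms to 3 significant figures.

1.44 Ω

Segment 1: A = π(d/2)² = π(1.0150e-03 m)² = 3.237e-06 m²
R₁ = ρL/A = (1.63×10^-8)(55.8)/(3.237e-06) = 0.281 Ω
Segment 2: A = π(d/2)² = π(5.2500e-04 m)² = 8.659e-07 m²
R₂ = (2.81×10^-8)(35.7)/(8.659e-07) = 1.159 Ω
R = R₁ + R₂ = 1.44 Ω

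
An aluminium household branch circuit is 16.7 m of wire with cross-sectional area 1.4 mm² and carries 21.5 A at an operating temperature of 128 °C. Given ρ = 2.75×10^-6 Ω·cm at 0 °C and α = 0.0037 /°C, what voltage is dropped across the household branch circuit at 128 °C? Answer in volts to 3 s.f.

10.4 V

ρ = 2.75×10^-6 Ω·cm = 2.75×10^-8 Ω·m
A = 1.4 mm² = 1.400e-06 m²
R₍0₎ = ρL/A = (2.75×10^-8)(16.7)/(1.400e-06) = 0.328 Ω
R₍128₎ = R₍0₎(1 + αΔT) = 0.328 × (1 + 0.0037×128) = 0.4834 Ω
V = IR = 21.5 × 0.4834 = 10.4 V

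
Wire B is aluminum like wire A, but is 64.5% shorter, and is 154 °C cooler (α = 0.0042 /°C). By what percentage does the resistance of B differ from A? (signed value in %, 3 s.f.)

R ∝ ρL/d² with ρ ∝ (1+αΔT), so R_B/R_A = (1 − 64.5/100) × (1 − 0.0042×154)
= 0.355 × 0.3532 = 0.1254
(R_B − R_A)/R_A = 0.1254 − 1 = -87.5%

-87.5%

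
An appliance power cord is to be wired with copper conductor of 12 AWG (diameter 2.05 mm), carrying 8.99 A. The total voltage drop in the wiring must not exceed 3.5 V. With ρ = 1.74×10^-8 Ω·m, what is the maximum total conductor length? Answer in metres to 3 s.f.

A = π(2.05/2 mm)² = π(1.0250e-03 m)² = 3.301e-06 m²
L_max = V_max·A/(1·ρI) = (3.5)(3.301e-06)/(1.74×10^-8×8.99) = 73.9 m

73.9 m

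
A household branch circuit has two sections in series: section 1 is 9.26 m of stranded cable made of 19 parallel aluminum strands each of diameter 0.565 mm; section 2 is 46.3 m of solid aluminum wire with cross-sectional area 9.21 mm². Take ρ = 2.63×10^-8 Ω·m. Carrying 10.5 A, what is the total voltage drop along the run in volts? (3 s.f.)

Section 1: A_strand = π(2.8250e-04)² = 2.507e-07 m²; R₁ = ρL/(N·A_s) = (2.63×10^-8)(9.26)/(19×2.507e-07) = 0.05112 Ω
Section 2: A = 9.21 mm² = 9.210e-06 m²
R₂ = (2.63×10^-8)(46.3)/(9.210e-06) = 0.1322 Ω
R = R₁ + R₂ = 0.1833 Ω
V = IR = 10.5 × 0.1833 = 1.93 V

1.93 V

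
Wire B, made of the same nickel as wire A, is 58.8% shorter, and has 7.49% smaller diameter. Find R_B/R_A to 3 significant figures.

R ∝ L/d², so R_B/R_A = (1 − 58.8/100) × (1 − 7.49/100)⁻²
= 0.412 × 1.169 = 0.481

0.481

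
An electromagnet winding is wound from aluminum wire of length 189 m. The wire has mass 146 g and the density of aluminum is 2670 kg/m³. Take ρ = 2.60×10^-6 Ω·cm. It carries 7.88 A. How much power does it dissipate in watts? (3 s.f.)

1050 W

ρ = 2.60×10^-6 Ω·cm = 2.60×10^-8 Ω·m
A = m/(density·L) = 0.146/(2670×189) = 2.8932e-07 m²
R = ρL/A = (2.60×10^-8)(189)/(2.8932e-07) = 16.98 Ω
P = I²R = (7.88)² × 16.98 = 1050 W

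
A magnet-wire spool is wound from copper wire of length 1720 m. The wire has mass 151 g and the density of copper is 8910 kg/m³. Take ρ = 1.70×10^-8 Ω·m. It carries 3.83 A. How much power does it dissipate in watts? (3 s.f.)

A = m/(density·L) = 0.151/(8910×1720) = 9.8531e-09 m²
R = ρL/A = (1.70×10^-8)(1720)/(9.8531e-09) = 2968 Ω
P = I²R = (3.83)² × 2968 = 43500 W

43500 W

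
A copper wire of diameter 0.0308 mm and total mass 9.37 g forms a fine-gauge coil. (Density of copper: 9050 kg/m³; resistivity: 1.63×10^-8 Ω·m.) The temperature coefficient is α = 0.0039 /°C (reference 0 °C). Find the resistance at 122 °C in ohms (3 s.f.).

44900 Ω

A = π(d/2)² = π(1.5400e-05 m)² = 7.4506e-10 m²
L = m/(density·A) = 0.00937/(9050×7.4506e-10) = 1390 m
R = ρL/A = (1.63×10^-8)(1390)/(7.4506e-10) = 30400 Ω
R(122 °C) = 30400 × (1 + 0.0039×122) = 44900 Ω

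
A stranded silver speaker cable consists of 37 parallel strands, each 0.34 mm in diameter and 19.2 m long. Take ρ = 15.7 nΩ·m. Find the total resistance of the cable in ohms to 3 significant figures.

0.0897 Ω

ρ = 15.7 nΩ·m = 1.57×10^-8 Ω·m
A_strand = π(1.7000e-04 m)² = 9.079e-08 m²
R_strand = ρL/A = (1.57×10^-8)(19.2)/(9.079e-08) = 3.32 Ω
R_total = R_strand/N = 3.32/37 = 0.0897 Ω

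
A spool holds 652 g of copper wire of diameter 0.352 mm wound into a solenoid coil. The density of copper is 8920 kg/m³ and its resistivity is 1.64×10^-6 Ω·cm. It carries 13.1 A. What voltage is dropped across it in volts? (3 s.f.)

1660 V

ρ = 1.64×10^-6 Ω·cm = 1.64×10^-8 Ω·m
A = π(d/2)² = π(1.7600e-04 m)² = 9.7314e-08 m²
L = m/(density·A) = 0.652/(8920×9.7314e-08) = 751.1 m
R = ρL/A = (1.64×10^-8)(751.1)/(9.7314e-08) = 126.6 Ω
V = IR = 13.1 × 126.6 = 1660 V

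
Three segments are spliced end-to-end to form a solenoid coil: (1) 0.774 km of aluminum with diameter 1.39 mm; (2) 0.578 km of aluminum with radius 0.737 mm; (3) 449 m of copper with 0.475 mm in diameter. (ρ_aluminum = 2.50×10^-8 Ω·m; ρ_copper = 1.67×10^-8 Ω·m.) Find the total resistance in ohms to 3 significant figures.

63.5 Ω

Seg 1: A = π(d/2)² = π(6.9500e-04 m)² = 1.517e-06 m²
R_1 = (2.50×10^-8)(774)/(1.517e-06) = 12.75 Ω
Seg 2: A = πr² = π(7.3700e-04 m)² = 1.706e-06 m²
R_2 = (2.50×10^-8)(578)/(1.706e-06) = 8.468 Ω
Seg 3: A = π(d/2)² = π(2.3750e-04 m)² = 1.772e-07 m²
R_3 = (1.67×10^-8)(449)/(1.772e-07) = 42.31 Ω
R_total = R_1 + R_2 + R_3 = 63.5 Ω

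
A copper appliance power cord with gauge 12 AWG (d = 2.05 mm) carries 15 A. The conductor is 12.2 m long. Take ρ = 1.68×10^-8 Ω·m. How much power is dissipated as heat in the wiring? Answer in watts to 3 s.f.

14.0 W

A = π(2.05/2 mm)² = π(1.0250e-03 m)² = 3.301e-06 m²
R = ρL/A = (1.68×10^-8)(12.2)/(3.301e-06) = 0.0621 Ω
P = I²R = (15)² × 0.0621 = 14.0 W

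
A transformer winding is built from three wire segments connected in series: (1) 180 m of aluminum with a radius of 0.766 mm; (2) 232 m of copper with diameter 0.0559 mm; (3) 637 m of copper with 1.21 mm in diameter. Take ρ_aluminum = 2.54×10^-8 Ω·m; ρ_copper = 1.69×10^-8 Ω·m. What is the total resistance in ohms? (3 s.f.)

Seg 1: A = πr² = π(7.6600e-04 m)² = 1.843e-06 m²
R_1 = (2.54×10^-8)(180)/(1.843e-06) = 2.48 Ω
Seg 2: A = π(d/2)² = π(2.7950e-05 m)² = 2.454e-09 m²
R_2 = (1.69×10^-8)(232)/(2.454e-09) = 1598 Ω
Seg 3: A = π(d/2)² = π(6.0500e-04 m)² = 1.150e-06 m²
R_3 = (1.69×10^-8)(637)/(1.150e-06) = 9.362 Ω
R_total = R_1 + R_2 + R_3 = 1610 Ω

1610 Ω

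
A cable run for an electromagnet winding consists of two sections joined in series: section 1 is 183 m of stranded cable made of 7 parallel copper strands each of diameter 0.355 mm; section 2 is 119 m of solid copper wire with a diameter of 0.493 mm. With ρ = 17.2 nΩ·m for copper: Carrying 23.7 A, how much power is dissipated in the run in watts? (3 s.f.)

ρ = 17.2 nΩ·m = 1.72×10^-8 Ω·m
Section 1: A_strand = π(1.7750e-04)² = 9.898e-08 m²; R₁ = ρL/(N·A_s) = (1.72×10^-8)(183)/(7×9.898e-08) = 4.543 Ω
Section 2: A = π(d/2)² = π(2.4650e-04 m)² = 1.909e-07 m²
R₂ = (1.72×10^-8)(119)/(1.909e-07) = 10.72 Ω
R = R₁ + R₂ = 15.27 Ω
P = I²R = (23.7)² × 15.27 = 8570 W

8570 W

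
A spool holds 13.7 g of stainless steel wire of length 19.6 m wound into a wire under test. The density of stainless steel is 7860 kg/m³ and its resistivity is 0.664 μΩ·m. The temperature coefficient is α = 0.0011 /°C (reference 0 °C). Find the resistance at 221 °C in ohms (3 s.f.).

182 Ω

ρ = 0.664 μΩ·m = 6.64×10^-7 Ω·m
A = m/(density·L) = 0.0137/(7860×19.6) = 8.8929e-08 m²
R = ρL/A = (6.64×10^-7)(19.6)/(8.8929e-08) = 146.3 Ω
R(221 °C) = 146.3 × (1 + 0.0011×221) = 182 Ω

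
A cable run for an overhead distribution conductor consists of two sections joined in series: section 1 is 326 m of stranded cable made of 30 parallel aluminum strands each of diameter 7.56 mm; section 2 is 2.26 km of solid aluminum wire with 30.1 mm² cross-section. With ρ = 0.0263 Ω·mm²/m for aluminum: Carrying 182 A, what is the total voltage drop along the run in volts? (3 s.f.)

ρ = 0.0263 Ω·mm²/m = 2.63×10^-8 Ω·m
Section 1: A_strand = π(3.7800e-03)² = 4.489e-05 m²; R₁ = ρL/(N·A_s) = (2.63×10^-8)(326)/(30×4.489e-05) = 0.006367 Ω
Section 2: A = 30.1 mm² = 3.010e-05 m²
R₂ = (2.63×10^-8)(2260)/(3.010e-05) = 1.975 Ω
R = R₁ + R₂ = 1.981 Ω
V = IR = 182 × 1.981 = 361 V

361 V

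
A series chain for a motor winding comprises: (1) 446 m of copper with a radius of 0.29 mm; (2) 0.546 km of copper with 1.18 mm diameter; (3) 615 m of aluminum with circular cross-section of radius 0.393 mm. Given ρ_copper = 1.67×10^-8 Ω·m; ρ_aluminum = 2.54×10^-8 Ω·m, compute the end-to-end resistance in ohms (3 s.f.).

68.7 Ω

Seg 1: A = πr² = π(2.9000e-04 m)² = 2.642e-07 m²
R_1 = (1.67×10^-8)(446)/(2.642e-07) = 28.19 Ω
Seg 2: A = π(d/2)² = π(5.9000e-04 m)² = 1.094e-06 m²
R_2 = (1.67×10^-8)(546)/(1.094e-06) = 8.338 Ω
Seg 3: A = πr² = π(3.9300e-04 m)² = 4.852e-07 m²
R_3 = (2.54×10^-8)(615)/(4.852e-07) = 32.19 Ω
R_total = R_1 + R_2 + R_3 = 68.7 Ω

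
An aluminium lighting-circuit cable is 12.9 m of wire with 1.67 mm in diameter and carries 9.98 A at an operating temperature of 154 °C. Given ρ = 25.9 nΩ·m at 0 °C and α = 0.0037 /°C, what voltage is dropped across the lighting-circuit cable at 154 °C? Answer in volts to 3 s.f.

2.39 V

ρ = 25.9 nΩ·m = 2.59×10^-8 Ω·m
A = π(d/2)² = π(8.3500e-04 m)² = 2.190e-06 m²
R₍0₎ = ρL/A = (2.59×10^-8)(12.9)/(2.190e-06) = 0.1525 Ω
R₍154₎ = R₍0₎(1 + αΔT) = 0.1525 × (1 + 0.0037×154) = 0.2394 Ω
V = IR = 9.98 × 0.2394 = 2.39 V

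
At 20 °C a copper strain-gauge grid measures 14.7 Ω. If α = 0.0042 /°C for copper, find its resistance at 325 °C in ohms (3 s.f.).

ΔT = 325 − 20 = 305 °C
R = R₀(1 + αΔT) = 14.7 × (1 + 0.0042×305) = 14.7 × 2.281 = 33.5 Ω

33.5 Ω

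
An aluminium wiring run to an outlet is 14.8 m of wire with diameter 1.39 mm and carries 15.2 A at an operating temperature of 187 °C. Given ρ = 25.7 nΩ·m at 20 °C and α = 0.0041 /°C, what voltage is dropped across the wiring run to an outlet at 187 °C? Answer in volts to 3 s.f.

ρ = 25.7 nΩ·m = 2.57×10^-8 Ω·m
A = π(d/2)² = π(6.9500e-04 m)² = 1.517e-06 m²
R₍20₎ = ρL/A = (2.57×10^-8)(14.8)/(1.517e-06) = 0.2507 Ω
R₍187₎ = R₍20₎(1 + αΔT) = 0.2507 × (1 + 0.0041×167) = 0.4223 Ω
V = IR = 15.2 × 0.4223 = 6.42 V

6.42 V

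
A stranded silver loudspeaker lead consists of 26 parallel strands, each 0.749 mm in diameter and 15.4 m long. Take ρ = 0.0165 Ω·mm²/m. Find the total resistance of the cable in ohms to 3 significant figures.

ρ = 0.0165 Ω·mm²/m = 1.65×10^-8 Ω·m
A_strand = π(3.7450e-04 m)² = 4.406e-07 m²
R_strand = ρL/A = (1.65×10^-8)(15.4)/(4.406e-07) = 0.5767 Ω
R_total = R_strand/N = 0.5767/26 = 0.0222 Ω

0.0222 Ω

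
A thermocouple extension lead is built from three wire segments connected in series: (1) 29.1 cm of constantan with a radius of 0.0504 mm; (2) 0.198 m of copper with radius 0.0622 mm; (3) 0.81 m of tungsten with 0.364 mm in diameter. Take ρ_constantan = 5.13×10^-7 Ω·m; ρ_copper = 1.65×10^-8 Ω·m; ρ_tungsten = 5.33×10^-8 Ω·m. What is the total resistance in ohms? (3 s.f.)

Seg 1: A = πr² = π(5.0400e-05 m)² = 7.980e-09 m²
R_1 = (5.13×10^-7)(0.291)/(7.980e-09) = 18.71 Ω
Seg 2: A = πr² = π(6.2200e-05 m)² = 1.215e-08 m²
R_2 = (1.65×10^-8)(0.198)/(1.215e-08) = 0.2688 Ω
Seg 3: A = π(d/2)² = π(1.8200e-04 m)² = 1.041e-07 m²
R_3 = (5.33×10^-8)(0.81)/(1.041e-07) = 0.4149 Ω
R_total = R_1 + R_2 + R_3 = 19.4 Ω

19.4 Ω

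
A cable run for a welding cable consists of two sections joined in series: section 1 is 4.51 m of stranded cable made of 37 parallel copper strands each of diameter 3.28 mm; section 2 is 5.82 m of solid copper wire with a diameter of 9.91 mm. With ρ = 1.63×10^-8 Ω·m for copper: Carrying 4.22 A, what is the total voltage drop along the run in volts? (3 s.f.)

0.00618 V

Section 1: A_strand = π(1.6400e-03)² = 8.450e-06 m²; R₁ = ρL/(N·A_s) = (1.63×10^-8)(4.51)/(37×8.450e-06) = 2.351×10^-4 Ω
Section 2: A = π(d/2)² = π(4.9550e-03 m)² = 7.713e-05 m²
R₂ = (1.63×10^-8)(5.82)/(7.713e-05) = 0.00123 Ω
R = R₁ + R₂ = 0.001465 Ω
V = IR = 4.22 × 0.001465 = 0.00618 V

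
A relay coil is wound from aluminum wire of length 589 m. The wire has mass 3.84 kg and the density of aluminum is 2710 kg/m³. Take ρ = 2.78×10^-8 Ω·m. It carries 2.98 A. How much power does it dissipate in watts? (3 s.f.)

A = m/(density·L) = 3.84/(2710×589) = 2.4057e-06 m²
R = ρL/A = (2.78×10^-8)(589)/(2.4057e-06) = 6.806 Ω
P = I²R = (2.98)² × 6.806 = 60.4 W

60.4 W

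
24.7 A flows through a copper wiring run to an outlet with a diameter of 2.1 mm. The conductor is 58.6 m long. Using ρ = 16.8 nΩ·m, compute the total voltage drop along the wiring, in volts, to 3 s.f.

ρ = 16.8 nΩ·m = 1.68×10^-8 Ω·m
A = π(d/2)² = π(1.0500e-03 m)² = 3.464e-06 m²
R = ρL/A = (1.68×10^-8)(58.6)/(3.464e-06) = 0.2842 Ω
V = IR = 24.7 × 0.2842 = 7.02 V

7.02 V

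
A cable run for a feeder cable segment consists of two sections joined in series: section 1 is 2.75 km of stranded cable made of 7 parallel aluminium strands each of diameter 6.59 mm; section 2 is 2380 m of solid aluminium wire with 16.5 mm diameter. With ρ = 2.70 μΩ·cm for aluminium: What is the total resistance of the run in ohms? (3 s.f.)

0.612 Ω

ρ = 2.70 μΩ·cm = 2.70×10^-8 Ω·m
Section 1: A_strand = π(3.2950e-03)² = 3.411e-05 m²; R₁ = ρL/(N·A_s) = (2.70×10^-8)(2750)/(7×3.411e-05) = 0.311 Ω
Section 2: A = π(d/2)² = π(8.2500e-03 m)² = 2.138e-04 m²
R₂ = (2.70×10^-8)(2380)/(2.138e-04) = 0.3005 Ω
R = R₁ + R₂ = 0.612 Ω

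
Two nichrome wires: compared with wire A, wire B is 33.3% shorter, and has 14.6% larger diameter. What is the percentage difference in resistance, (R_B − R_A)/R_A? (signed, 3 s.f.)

R ∝ L/d², so R_B/R_A = (1 − 33.3/100) × (1 + 14.6/100)⁻²
= 0.667 × 0.7614 = 0.5079
(R_B − R_A)/R_A = 0.5079 − 1 = -49.2%

-49.2%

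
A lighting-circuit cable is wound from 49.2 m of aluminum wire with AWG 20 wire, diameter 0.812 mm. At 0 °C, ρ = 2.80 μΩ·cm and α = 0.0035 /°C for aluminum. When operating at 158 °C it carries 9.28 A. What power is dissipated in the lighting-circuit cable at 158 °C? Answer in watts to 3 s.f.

ρ = 2.80 μΩ·cm = 2.80×10^-8 Ω·m
A = π(0.812/2 mm)² = π(4.0600e-04 m)² = 5.178e-07 m²
R₍0₎ = ρL/A = (2.80×10^-8)(49.2)/(5.178e-07) = 2.66 Ω
R₍158₎ = R₍0₎(1 + αΔT) = 2.66 × (1 + 0.0035×158) = 4.131 Ω
P = I²R = (9.28)² × 4.131 = 356 W

356 W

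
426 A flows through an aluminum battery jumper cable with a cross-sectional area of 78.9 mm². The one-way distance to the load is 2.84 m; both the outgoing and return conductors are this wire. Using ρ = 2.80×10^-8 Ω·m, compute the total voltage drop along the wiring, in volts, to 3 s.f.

A = 78.9 mm² = 7.890e-05 m²
Total conductor length (both ways) L = 2 × 2.84 = 5.68 m
R = ρL/A = (2.80×10^-8)(5.68)/(7.890e-05) = 0.002016 Ω
V = IR = 426 × 0.002016 = 0.859 V

0.859 V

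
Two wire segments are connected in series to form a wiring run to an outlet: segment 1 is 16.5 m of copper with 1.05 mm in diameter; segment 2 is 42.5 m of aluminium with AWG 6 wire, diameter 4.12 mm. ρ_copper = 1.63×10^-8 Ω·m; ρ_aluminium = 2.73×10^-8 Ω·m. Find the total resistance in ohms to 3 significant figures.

Segment 1: A = π(d/2)² = π(5.2500e-04 m)² = 8.659e-07 m²
R₁ = ρL/A = (1.63×10^-8)(16.5)/(8.659e-07) = 0.3106 Ω
Segment 2: A = π(4.12/2 mm)² = π(2.0600e-03 m)² = 1.333e-05 m²
R₂ = (2.73×10^-8)(42.5)/(1.333e-05) = 0.08703 Ω
R = R₁ + R₂ = 0.398 Ω

0.398 Ω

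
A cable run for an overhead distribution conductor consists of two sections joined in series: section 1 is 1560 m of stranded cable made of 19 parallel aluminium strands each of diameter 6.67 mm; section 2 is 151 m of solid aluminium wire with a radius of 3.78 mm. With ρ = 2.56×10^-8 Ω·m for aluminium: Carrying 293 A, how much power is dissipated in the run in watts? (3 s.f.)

12600 W

Section 1: A_strand = π(3.3350e-03)² = 3.494e-05 m²; R₁ = ρL/(N·A_s) = (2.56×10^-8)(1560)/(19×3.494e-05) = 0.06015 Ω
Section 2: A = πr² = π(3.7800e-03 m)² = 4.489e-05 m²
R₂ = (2.56×10^-8)(151)/(4.489e-05) = 0.08612 Ω
R = R₁ + R₂ = 0.1463 Ω
P = I²R = (293)² × 0.1463 = 12600 W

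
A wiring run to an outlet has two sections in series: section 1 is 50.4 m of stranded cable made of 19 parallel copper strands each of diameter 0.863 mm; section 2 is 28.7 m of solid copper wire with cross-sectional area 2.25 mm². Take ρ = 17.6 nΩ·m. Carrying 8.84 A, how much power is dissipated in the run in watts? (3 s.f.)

23.8 W

ρ = 17.6 nΩ·m = 1.76×10^-8 Ω·m
Section 1: A_strand = π(4.3150e-04)² = 5.849e-07 m²; R₁ = ρL/(N·A_s) = (1.76×10^-8)(50.4)/(19×5.849e-07) = 0.07981 Ω
Section 2: A = 2.25 mm² = 2.250e-06 m²
R₂ = (1.76×10^-8)(28.7)/(2.250e-06) = 0.2245 Ω
R = R₁ + R₂ = 0.3043 Ω
P = I²R = (8.84)² × 0.3043 = 23.8 W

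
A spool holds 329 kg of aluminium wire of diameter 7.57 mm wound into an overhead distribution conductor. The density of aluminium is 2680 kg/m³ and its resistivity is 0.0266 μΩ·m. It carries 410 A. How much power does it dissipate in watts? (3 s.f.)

2.71×10^5 W

ρ = 0.0266 μΩ·m = 2.66×10^-8 Ω·m
A = π(d/2)² = π(3.7850e-03 m)² = 4.5007e-05 m²
L = m/(density·A) = 329/(2680×4.5007e-05) = 2728 m
R = ρL/A = (2.66×10^-8)(2728)/(4.5007e-05) = 1.612 Ω
P = I²R = (410)² × 1.612 = 2.71×10^5 W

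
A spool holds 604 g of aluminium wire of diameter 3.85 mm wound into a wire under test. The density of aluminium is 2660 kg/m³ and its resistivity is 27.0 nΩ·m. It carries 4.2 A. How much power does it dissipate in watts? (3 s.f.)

0.798 W

ρ = 27.0 nΩ·m = 2.70×10^-8 Ω·m
A = π(d/2)² = π(1.9250e-03 m)² = 1.1642e-05 m²
L = m/(density·A) = 0.604/(2660×1.1642e-05) = 19.5 m
R = ρL/A = (2.70×10^-8)(19.5)/(1.1642e-05) = 0.04524 Ω
P = I²R = (4.2)² × 0.04524 = 0.798 W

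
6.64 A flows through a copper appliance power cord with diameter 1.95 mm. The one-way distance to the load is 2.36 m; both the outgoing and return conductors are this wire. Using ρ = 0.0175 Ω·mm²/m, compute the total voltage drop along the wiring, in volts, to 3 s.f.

ρ = 0.0175 Ω·mm²/m = 1.75×10^-8 Ω·m
A = π(d/2)² = π(9.7500e-04 m)² = 2.986e-06 m²
Total conductor length (both ways) L = 2 × 2.36 = 4.72 m
R = ρL/A = (1.75×10^-8)(4.72)/(2.986e-06) = 0.02766 Ω
V = IR = 6.64 × 0.02766 = 0.184 V

0.184 V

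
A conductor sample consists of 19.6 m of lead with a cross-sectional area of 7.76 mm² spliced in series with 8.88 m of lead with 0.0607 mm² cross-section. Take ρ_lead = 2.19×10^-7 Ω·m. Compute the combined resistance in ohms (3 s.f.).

Segment 1: A = 7.76 mm² = 7.760e-06 m²
R₁ = ρL/A = (2.19×10^-7)(19.6)/(7.760e-06) = 0.5531 Ω
Segment 2: A = 0.0607 mm² = 6.070e-08 m²
R₂ = (2.19×10^-7)(8.88)/(6.070e-08) = 32.04 Ω
R = R₁ + R₂ = 32.6 Ω

32.6 Ω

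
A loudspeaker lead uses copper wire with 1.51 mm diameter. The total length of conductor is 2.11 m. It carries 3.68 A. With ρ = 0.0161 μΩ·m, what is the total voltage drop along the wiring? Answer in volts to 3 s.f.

ρ = 0.0161 μΩ·m = 1.61×10^-8 Ω·m
A = π(d/2)² = π(7.5500e-04 m)² = 1.791e-06 m²
R = ρL/A = (1.61×10^-8)(2.11)/(1.791e-06) = 0.01897 Ω
V = IR = 3.68 × 0.01897 = 0.0698 V

0.0698 V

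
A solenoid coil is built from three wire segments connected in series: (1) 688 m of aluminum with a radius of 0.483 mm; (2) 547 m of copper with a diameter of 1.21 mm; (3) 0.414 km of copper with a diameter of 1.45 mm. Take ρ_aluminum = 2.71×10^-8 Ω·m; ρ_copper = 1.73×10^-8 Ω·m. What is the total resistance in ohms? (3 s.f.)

Seg 1: A = πr² = π(4.8300e-04 m)² = 7.329e-07 m²
R_1 = (2.71×10^-8)(688)/(7.329e-07) = 25.44 Ω
Seg 2: A = π(d/2)² = π(6.0500e-04 m)² = 1.150e-06 m²
R_2 = (1.73×10^-8)(547)/(1.150e-06) = 8.229 Ω
Seg 3: A = π(d/2)² = π(7.2500e-04 m)² = 1.651e-06 m²
R_3 = (1.73×10^-8)(414)/(1.651e-06) = 4.337 Ω
R_total = R_1 + R_2 + R_3 = 38.0 Ω

38.0 Ω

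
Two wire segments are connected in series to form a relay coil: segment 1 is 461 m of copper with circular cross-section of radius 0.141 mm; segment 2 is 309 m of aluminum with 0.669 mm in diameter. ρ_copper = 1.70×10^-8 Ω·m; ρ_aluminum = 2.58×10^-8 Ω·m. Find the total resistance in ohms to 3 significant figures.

Segment 1: A = πr² = π(1.4100e-04 m)² = 6.246e-08 m²
R₁ = ρL/A = (1.70×10^-8)(461)/(6.246e-08) = 125.5 Ω
Segment 2: A = π(d/2)² = π(3.3450e-04 m)² = 3.515e-07 m²
R₂ = (2.58×10^-8)(309)/(3.515e-07) = 22.68 Ω
R = R₁ + R₂ = 148 Ω

148 Ω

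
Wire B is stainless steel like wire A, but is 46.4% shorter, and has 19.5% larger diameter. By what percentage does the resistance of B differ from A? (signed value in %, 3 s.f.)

R ∝ L/d², so R_B/R_A = (1 − 46.4/100) × (1 + 19.5/100)⁻²
= 0.536 × 0.7003 = 0.3753
(R_B − R_A)/R_A = 0.3753 − 1 = -62.5%

-62.5%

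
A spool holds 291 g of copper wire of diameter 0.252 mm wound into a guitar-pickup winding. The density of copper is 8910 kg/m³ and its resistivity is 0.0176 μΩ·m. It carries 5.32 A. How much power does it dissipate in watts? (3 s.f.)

6540 W

ρ = 0.0176 μΩ·m = 1.76×10^-8 Ω·m
A = π(d/2)² = π(1.2600e-04 m)² = 4.9876e-08 m²
L = m/(density·A) = 0.291/(8910×4.9876e-08) = 654.8 m
R = ρL/A = (1.76×10^-8)(654.8)/(4.9876e-08) = 231.1 Ω
P = I²R = (5.32)² × 231.1 = 6540 W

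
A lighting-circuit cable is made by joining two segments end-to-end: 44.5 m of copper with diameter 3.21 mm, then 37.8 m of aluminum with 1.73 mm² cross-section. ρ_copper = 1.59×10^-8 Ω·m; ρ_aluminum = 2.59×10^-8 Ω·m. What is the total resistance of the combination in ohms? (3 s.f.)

0.653 Ω

Segment 1: A = π(d/2)² = π(1.6050e-03 m)² = 8.093e-06 m²
R₁ = ρL/A = (1.59×10^-8)(44.5)/(8.093e-06) = 0.08743 Ω
Segment 2: A = 1.73 mm² = 1.730e-06 m²
R₂ = (2.59×10^-8)(37.8)/(1.730e-06) = 0.5659 Ω
R = R₁ + R₂ = 0.653 Ω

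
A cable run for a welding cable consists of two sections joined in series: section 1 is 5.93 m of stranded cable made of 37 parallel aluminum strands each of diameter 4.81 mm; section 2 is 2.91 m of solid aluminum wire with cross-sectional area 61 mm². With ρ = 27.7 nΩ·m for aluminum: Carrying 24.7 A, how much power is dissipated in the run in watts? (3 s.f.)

0.955 W

ρ = 27.7 nΩ·m = 2.77×10^-8 Ω·m
Section 1: A_strand = π(2.4050e-03)² = 1.817e-05 m²; R₁ = ρL/(N·A_s) = (2.77×10^-8)(5.93)/(37×1.817e-05) = 2.443×10^-4 Ω
Section 2: A = 61 mm² = 6.100e-05 m²
R₂ = (2.77×10^-8)(2.91)/(6.100e-05) = 0.001321 Ω
R = R₁ + R₂ = 0.001566 Ω
P = I²R = (24.7)² × 0.001566 = 0.955 W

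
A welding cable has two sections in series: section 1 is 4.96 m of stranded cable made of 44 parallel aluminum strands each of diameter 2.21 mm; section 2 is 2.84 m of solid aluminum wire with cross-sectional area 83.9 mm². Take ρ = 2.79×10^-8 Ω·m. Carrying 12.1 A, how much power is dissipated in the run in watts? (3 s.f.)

Section 1: A_strand = π(1.1050e-03)² = 3.836e-06 m²; R₁ = ρL/(N·A_s) = (2.79×10^-8)(4.96)/(44×3.836e-06) = 8.199×10^-4 Ω
Section 2: A = 83.9 mm² = 8.390e-05 m²
R₂ = (2.79×10^-8)(2.84)/(8.390e-05) = 9.444×10^-4 Ω
R = R₁ + R₂ = 0.001764 Ω
P = I²R = (12.1)² × 0.001764 = 0.258 W

0.258 W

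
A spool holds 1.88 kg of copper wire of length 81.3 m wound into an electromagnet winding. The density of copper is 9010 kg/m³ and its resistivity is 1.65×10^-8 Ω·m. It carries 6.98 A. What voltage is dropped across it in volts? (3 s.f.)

A = m/(density·L) = 1.88/(9010×81.3) = 2.5665e-06 m²
R = ρL/A = (1.65×10^-8)(81.3)/(2.5665e-06) = 0.5227 Ω
V = IR = 6.98 × 0.5227 = 3.65 V

3.65 V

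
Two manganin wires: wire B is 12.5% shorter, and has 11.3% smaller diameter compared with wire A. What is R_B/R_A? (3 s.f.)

R ∝ L/d², so R_B/R_A = (1 − 12.5/100) × (1 − 11.3/100)⁻²
= 0.875 × 1.271 = 1.11

1.11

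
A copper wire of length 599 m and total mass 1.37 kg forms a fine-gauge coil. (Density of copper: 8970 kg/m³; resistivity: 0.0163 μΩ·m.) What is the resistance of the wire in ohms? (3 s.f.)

38.3 Ω

ρ = 0.0163 μΩ·m = 1.63×10^-8 Ω·m
A = m/(density·L) = 1.37/(8970×599) = 2.5498e-07 m²
R = ρL/A = (1.63×10^-8)(599)/(2.5498e-07) = 38.3 Ω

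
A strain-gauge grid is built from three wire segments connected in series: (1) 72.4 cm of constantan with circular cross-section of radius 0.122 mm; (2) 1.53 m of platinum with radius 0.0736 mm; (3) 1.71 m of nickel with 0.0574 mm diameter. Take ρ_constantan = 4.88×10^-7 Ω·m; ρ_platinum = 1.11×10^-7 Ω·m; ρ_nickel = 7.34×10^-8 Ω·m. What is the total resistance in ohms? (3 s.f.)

Seg 1: A = πr² = π(1.2200e-04 m)² = 4.676e-08 m²
R_1 = (4.88×10^-7)(0.724)/(4.676e-08) = 7.556 Ω
Seg 2: A = πr² = π(7.3600e-05 m)² = 1.702e-08 m²
R_2 = (1.11×10^-7)(1.53)/(1.702e-08) = 9.98 Ω
Seg 3: A = π(d/2)² = π(2.8700e-05 m)² = 2.588e-09 m²
R_3 = (7.34×10^-8)(1.71)/(2.588e-09) = 48.5 Ω
R_total = R_1 + R_2 + R_3 = 66.0 Ω

66.0 Ω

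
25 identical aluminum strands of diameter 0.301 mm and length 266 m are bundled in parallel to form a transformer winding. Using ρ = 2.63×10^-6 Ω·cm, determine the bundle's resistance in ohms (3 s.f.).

ρ = 2.63×10^-6 Ω·cm = 2.63×10^-8 Ω·m
A_strand = π(1.5050e-04 m)² = 7.116e-08 m²
R_strand = ρL/A = (2.63×10^-8)(266)/(7.116e-08) = 98.31 Ω
R_total = R_strand/N = 98.31/25 = 3.93 Ω

3.93 Ω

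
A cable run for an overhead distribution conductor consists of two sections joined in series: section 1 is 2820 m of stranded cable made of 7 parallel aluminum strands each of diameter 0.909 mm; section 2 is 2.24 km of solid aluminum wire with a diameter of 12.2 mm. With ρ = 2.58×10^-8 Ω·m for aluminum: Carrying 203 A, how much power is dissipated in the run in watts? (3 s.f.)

Section 1: A_strand = π(4.5450e-04)² = 6.490e-07 m²; R₁ = ρL/(N·A_s) = (2.58×10^-8)(2820)/(7×6.490e-07) = 16.02 Ω
Section 2: A = π(d/2)² = π(6.1000e-03 m)² = 1.169e-04 m²
R₂ = (2.58×10^-8)(2240)/(1.169e-04) = 0.4944 Ω
R = R₁ + R₂ = 16.51 Ω
P = I²R = (203)² × 16.51 = 6.80×10^5 W

6.80×10^5 W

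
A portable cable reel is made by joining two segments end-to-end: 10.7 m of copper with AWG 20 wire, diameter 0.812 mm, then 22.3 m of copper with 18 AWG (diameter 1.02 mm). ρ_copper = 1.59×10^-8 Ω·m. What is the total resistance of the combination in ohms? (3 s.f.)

0.762 Ω

Segment 1: A = π(0.812/2 mm)² = π(4.0600e-04 m)² = 5.178e-07 m²
R₁ = ρL/A = (1.59×10^-8)(10.7)/(5.178e-07) = 0.3285 Ω
Segment 2: A = π(1.02/2 mm)² = π(5.1000e-04 m)² = 8.171e-07 m²
R₂ = (1.59×10^-8)(22.3)/(8.171e-07) = 0.4339 Ω
R = R₁ + R₂ = 0.762 Ω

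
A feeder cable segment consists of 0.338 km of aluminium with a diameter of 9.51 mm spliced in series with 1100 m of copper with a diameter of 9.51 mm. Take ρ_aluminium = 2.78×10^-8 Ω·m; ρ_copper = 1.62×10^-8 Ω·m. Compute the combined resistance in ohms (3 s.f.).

0.383 Ω

Segment 1: A = π(d/2)² = π(4.7550e-03 m)² = 7.103e-05 m²
R₁ = ρL/A = (2.78×10^-8)(338)/(7.103e-05) = 0.1323 Ω
R₂ = (1.62×10^-8)(1100)/(7.103e-05) = 0.2509 Ω
R = R₁ + R₂ = 0.383 Ω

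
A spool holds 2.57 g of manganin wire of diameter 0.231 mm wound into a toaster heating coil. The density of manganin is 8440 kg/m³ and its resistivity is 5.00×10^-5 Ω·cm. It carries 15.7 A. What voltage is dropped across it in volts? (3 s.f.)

ρ = 5.00×10^-5 Ω·cm = 5.00×10^-7 Ω·m
A = π(d/2)² = π(1.1550e-04 m)² = 4.1910e-08 m²
L = m/(density·A) = 0.00257/(8440×4.1910e-08) = 7.266 m
R = ρL/A = (5.00×10^-7)(7.266)/(4.1910e-08) = 86.68 Ω
V = IR = 15.7 × 86.68 = 1360 V

1360 V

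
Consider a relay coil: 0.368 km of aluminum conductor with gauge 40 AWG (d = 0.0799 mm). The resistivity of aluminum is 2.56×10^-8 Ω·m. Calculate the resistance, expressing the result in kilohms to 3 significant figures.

1.88 kΩ

A = π(0.0799/2 mm)² = π(3.9950e-05 m)² = 5.014e-09 m²
R = ρL/A = (2.56×10^-8)(368 m)/(5.014e-09 m²) = 1.88 kΩ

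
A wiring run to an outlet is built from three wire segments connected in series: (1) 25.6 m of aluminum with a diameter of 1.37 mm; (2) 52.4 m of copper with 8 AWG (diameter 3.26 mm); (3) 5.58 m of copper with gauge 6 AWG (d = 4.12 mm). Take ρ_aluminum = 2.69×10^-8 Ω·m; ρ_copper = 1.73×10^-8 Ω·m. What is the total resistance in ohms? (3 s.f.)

0.583 Ω

Seg 1: A = π(d/2)² = π(6.8500e-04 m)² = 1.474e-06 m²
R_1 = (2.69×10^-8)(25.6)/(1.474e-06) = 0.4672 Ω
Seg 2: A = π(3.26/2 mm)² = π(1.6300e-03 m)² = 8.347e-06 m²
R_2 = (1.73×10^-8)(52.4)/(8.347e-06) = 0.1086 Ω
Seg 3: A = π(4.12/2 mm)² = π(2.0600e-03 m)² = 1.333e-05 m²
R_3 = (1.73×10^-8)(5.58)/(1.333e-05) = 0.007241 Ω
R_total = R_1 + R_2 + R_3 = 0.583 Ω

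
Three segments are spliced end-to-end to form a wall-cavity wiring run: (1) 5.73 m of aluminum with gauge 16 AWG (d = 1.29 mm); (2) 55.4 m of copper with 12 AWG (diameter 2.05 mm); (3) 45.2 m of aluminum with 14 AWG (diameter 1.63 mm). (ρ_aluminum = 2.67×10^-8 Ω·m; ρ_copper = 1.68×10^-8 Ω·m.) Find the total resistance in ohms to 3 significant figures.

Seg 1: A = π(1.29/2 mm)² = π(6.4500e-04 m)² = 1.307e-06 m²
R_1 = (2.67×10^-8)(5.73)/(1.307e-06) = 0.1171 Ω
Seg 2: A = π(2.05/2 mm)² = π(1.0250e-03 m)² = 3.301e-06 m²
R_2 = (1.68×10^-8)(55.4)/(3.301e-06) = 0.282 Ω
Seg 3: A = π(1.63/2 mm)² = π(8.1500e-04 m)² = 2.087e-06 m²
R_3 = (2.67×10^-8)(45.2)/(2.087e-06) = 0.5783 Ω
R_total = R_1 + R_2 + R_3 = 0.977 Ω

0.977 Ω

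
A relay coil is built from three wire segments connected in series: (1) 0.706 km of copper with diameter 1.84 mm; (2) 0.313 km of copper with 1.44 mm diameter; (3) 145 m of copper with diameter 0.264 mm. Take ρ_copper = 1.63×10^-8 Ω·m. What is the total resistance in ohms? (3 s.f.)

Seg 1: A = π(d/2)² = π(9.2000e-04 m)² = 2.659e-06 m²
R_1 = (1.63×10^-8)(706)/(2.659e-06) = 4.328 Ω
Seg 2: A = π(d/2)² = π(7.2000e-04 m)² = 1.629e-06 m²
R_2 = (1.63×10^-8)(313)/(1.629e-06) = 3.133 Ω
Seg 3: A = π(d/2)² = π(1.3200e-04 m)² = 5.474e-08 m²
R_3 = (1.63×10^-8)(145)/(5.474e-08) = 43.18 Ω
R_total = R_1 + R_2 + R_3 = 50.6 Ω

50.6 Ω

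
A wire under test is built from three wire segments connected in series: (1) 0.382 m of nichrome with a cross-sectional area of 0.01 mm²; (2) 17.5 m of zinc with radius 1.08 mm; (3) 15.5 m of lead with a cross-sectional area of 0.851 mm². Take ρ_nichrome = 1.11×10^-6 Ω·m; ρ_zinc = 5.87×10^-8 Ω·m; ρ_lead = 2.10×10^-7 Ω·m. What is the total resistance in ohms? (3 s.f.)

Seg 1: A = 0.01 mm² = 1.000e-08 m²
R_1 = (1.11×10^-6)(0.382)/(1.000e-08) = 42.4 Ω
Seg 2: A = πr² = π(1.0800e-03 m)² = 3.664e-06 m²
R_2 = (5.87×10^-8)(17.5)/(3.664e-06) = 0.2803 Ω
Seg 3: A = 0.851 mm² = 8.510e-07 m²
R_3 = (2.10×10^-7)(15.5)/(8.510e-07) = 3.825 Ω
R_total = R_1 + R_2 + R_3 = 46.5 Ω

46.5 Ω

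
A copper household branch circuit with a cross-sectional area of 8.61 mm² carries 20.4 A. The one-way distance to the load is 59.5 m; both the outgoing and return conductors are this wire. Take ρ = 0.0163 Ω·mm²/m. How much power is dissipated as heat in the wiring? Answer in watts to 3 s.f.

ρ = 0.0163 Ω·mm²/m = 1.63×10^-8 Ω·m
A = 8.61 mm² = 8.610e-06 m²
Total conductor length (both ways) L = 2 × 59.5 = 119 m
R = ρL/A = (1.63×10^-8)(119)/(8.610e-06) = 0.2253 Ω
P = I²R = (20.4)² × 0.2253 = 93.8 W

93.8 W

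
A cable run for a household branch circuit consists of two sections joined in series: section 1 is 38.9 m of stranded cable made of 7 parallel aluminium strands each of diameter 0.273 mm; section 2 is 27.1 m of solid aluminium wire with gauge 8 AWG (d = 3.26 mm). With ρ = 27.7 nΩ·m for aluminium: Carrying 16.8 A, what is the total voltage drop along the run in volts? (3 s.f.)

45.7 V

ρ = 27.7 nΩ·m = 2.77×10^-8 Ω·m
Section 1: A_strand = π(1.3650e-04)² = 5.853e-08 m²; R₁ = ρL/(N·A_s) = (2.77×10^-8)(38.9)/(7×5.853e-08) = 2.63 Ω
Section 2: A = π(3.26/2 mm)² = π(1.6300e-03 m)² = 8.347e-06 m²
R₂ = (2.77×10^-8)(27.1)/(8.347e-06) = 0.08993 Ω
R = R₁ + R₂ = 2.72 Ω
V = IR = 16.8 × 2.72 = 45.7 V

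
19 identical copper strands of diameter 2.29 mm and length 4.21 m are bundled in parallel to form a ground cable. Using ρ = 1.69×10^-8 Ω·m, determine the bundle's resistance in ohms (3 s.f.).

9.09×10^-4 Ω

A_strand = π(1.1450e-03 m)² = 4.119e-06 m²
R_strand = ρL/A = (1.69×10^-8)(4.21)/(4.119e-06) = 0.01727 Ω
R_total = R_strand/N = 0.01727/19 = 9.09×10^-4 Ω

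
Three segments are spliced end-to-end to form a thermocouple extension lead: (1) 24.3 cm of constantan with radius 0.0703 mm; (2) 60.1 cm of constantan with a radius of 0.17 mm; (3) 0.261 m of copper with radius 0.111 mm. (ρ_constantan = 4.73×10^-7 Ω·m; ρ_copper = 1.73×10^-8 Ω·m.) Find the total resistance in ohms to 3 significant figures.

10.7 Ω

Seg 1: A = πr² = π(7.0300e-05 m)² = 1.553e-08 m²
R_1 = (4.73×10^-7)(0.243)/(1.553e-08) = 7.403 Ω
Seg 2: A = πr² = π(1.7000e-04 m)² = 9.079e-08 m²
R_2 = (4.73×10^-7)(0.601)/(9.079e-08) = 3.131 Ω
Seg 3: A = πr² = π(1.1100e-04 m)² = 3.871e-08 m²
R_3 = (1.73×10^-8)(0.261)/(3.871e-08) = 0.1167 Ω
R_total = R_1 + R_2 + R_3 = 10.7 Ω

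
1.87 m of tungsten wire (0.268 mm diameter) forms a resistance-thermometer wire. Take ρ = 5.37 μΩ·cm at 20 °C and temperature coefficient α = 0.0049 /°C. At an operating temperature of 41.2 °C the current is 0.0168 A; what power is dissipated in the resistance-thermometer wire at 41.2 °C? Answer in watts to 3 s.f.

5.55×10^-4 W

ρ = 5.37 μΩ·cm = 5.37×10^-8 Ω·m
A = π(d/2)² = π(1.3400e-04 m)² = 5.641e-08 m²
R₍20₎ = ρL/A = (5.37×10^-8)(1.87)/(5.641e-08) = 1.78 Ω
R₍41.2₎ = R₍20₎(1 + αΔT) = 1.78 × (1 + 0.0049×21.2) = 1.965 Ω
P = I²R = (0.0168)² × 1.965 = 5.55×10^-4 W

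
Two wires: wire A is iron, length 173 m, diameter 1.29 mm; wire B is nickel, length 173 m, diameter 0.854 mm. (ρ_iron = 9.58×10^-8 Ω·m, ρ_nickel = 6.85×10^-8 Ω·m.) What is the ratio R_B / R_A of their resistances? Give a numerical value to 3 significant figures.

1.63

R ∝ ρL/d², so R_B/R_A = (ρ_B/ρ_A) × (d_A/d_B)²
= (6.85×10^-8/9.58×10^-8) × (1.29/0.854)² = 1.63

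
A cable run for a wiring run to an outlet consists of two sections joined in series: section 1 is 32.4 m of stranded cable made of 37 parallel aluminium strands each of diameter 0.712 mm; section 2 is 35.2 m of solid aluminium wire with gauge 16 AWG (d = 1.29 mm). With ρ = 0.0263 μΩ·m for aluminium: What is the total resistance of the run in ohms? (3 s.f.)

0.766 Ω

ρ = 0.0263 μΩ·m = 2.63×10^-8 Ω·m
Section 1: A_strand = π(3.5600e-04)² = 3.982e-07 m²; R₁ = ρL/(N·A_s) = (2.63×10^-8)(32.4)/(37×3.982e-07) = 0.05784 Ω
Section 2: A = π(1.29/2 mm)² = π(6.4500e-04 m)² = 1.307e-06 m²
R₂ = (2.63×10^-8)(35.2)/(1.307e-06) = 0.7083 Ω
R = R₁ + R₂ = 0.766 Ω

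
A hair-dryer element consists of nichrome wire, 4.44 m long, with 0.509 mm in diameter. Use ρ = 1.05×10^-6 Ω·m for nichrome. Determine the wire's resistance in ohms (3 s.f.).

22.9 Ω

A = π(d/2)² = π(2.5450e-04 m)² = 2.035e-07 m²
R = ρL/A = (1.05×10^-6)(4.44 m)/(2.035e-07 m²) = 22.9 Ω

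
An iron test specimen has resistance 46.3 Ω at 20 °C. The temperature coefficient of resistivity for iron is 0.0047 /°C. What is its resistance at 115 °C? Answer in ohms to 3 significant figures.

ΔT = 115 − 20 = 95 °C
R = R₀(1 + αΔT) = 46.3 × (1 + 0.0047×95) = 46.3 × 1.446 = 67.0 Ω

67.0 Ω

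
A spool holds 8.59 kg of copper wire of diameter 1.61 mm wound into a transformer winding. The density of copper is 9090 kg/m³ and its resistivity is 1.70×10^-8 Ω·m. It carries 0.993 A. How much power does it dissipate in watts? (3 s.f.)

3.82 W

A = π(d/2)² = π(8.0500e-04 m)² = 2.0358e-06 m²
L = m/(density·A) = 8.59/(9090×2.0358e-06) = 464.2 m
R = ρL/A = (1.70×10^-8)(464.2)/(2.0358e-06) = 3.876 Ω
P = I²R = (0.993)² × 3.876 = 3.82 W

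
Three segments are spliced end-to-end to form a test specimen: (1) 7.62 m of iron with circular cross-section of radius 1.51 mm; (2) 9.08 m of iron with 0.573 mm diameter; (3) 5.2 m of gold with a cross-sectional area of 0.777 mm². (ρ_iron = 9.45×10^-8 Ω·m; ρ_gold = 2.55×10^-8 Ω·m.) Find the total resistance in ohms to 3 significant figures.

3.60 Ω

Seg 1: A = πr² = π(1.5100e-03 m)² = 7.163e-06 m²
R_1 = (9.45×10^-8)(7.62)/(7.163e-06) = 0.1005 Ω
Seg 2: A = π(d/2)² = π(2.8650e-04 m)² = 2.579e-07 m²
R_2 = (9.45×10^-8)(9.08)/(2.579e-07) = 3.328 Ω
Seg 3: A = 0.777 mm² = 7.770e-07 m²
R_3 = (2.55×10^-8)(5.2)/(7.770e-07) = 0.1707 Ω
R_total = R_1 + R_2 + R_3 = 3.60 Ω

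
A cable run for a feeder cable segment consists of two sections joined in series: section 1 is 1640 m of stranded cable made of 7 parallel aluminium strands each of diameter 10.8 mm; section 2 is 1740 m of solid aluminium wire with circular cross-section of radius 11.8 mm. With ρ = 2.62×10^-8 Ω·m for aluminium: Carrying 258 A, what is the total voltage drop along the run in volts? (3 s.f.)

44.2 V

Section 1: A_strand = π(5.4000e-03)² = 9.161e-05 m²; R₁ = ρL/(N·A_s) = (2.62×10^-8)(1640)/(7×9.161e-05) = 0.06701 Ω
Section 2: A = πr² = π(1.1800e-02 m)² = 4.374e-04 m²
R₂ = (2.62×10^-8)(1740)/(4.374e-04) = 0.1042 Ω
R = R₁ + R₂ = 0.1712 Ω
V = IR = 258 × 0.1712 = 44.2 V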